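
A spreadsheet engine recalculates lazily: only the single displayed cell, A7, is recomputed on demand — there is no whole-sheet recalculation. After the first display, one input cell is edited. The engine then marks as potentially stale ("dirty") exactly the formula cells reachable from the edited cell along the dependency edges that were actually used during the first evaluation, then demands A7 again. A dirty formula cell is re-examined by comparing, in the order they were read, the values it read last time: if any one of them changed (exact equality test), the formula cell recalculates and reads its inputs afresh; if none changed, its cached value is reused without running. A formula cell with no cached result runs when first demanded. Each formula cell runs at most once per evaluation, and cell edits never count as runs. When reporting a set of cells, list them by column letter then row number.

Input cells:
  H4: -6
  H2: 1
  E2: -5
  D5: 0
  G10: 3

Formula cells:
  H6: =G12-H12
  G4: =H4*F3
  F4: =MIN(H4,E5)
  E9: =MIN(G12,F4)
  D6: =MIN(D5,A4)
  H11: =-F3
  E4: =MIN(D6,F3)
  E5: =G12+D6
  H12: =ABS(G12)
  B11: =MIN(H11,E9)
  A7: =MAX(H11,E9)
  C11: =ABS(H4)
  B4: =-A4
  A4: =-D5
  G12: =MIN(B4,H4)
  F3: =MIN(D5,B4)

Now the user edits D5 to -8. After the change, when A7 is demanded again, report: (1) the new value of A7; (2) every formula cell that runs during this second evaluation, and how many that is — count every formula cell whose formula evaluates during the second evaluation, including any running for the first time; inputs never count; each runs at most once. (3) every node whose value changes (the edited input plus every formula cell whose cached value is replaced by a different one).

First evaluation (everything demanded from the output):
  A4 = -(0) = 0
  B4 = -(0) = 0
  D6 = MIN(0, 0) = 0
  F3 = MIN(0, 0) = 0
  G12 = MIN(0, -6) = -6
  E5 = -6 + 0 = -6
  F4 = MIN(-6, -6) = -6
  E9 = MIN(-6, -6) = -6
  H11 = -(0) = 0
  A7 = MAX(0, -6) = 0

Propagation after the edit:
  A4: runs — D5 0->-8; result 8.
  B4: runs — A4 0->8; result -8.
  D6: runs — D5 0->-8; A4 0->8; result -8.
  F3: runs — D5 0->-8; B4 0->-8; result -8.
  G12: runs — B4 0->-8; result -8.
  E5: runs — G12 -6->-8; D6 0->-8; result -16.
  F4: runs — E5 -6->-16; result -16.
  E9: runs — G12 -6->-8; F4 -6->-16; result -16.
  H11: runs — F3 0->-8; result 8.
  A7: runs — H11 0->8; E9 -6->-16; result 8.

New value of A7: 8.
Formula cells that run: A4, A7, B4, D6, E5, E9, F3, F4, G12, H11 — 10 in total.
Values that change: A4, A7, B4, D5, D6, E5, E9, F3, F4, G12, H11.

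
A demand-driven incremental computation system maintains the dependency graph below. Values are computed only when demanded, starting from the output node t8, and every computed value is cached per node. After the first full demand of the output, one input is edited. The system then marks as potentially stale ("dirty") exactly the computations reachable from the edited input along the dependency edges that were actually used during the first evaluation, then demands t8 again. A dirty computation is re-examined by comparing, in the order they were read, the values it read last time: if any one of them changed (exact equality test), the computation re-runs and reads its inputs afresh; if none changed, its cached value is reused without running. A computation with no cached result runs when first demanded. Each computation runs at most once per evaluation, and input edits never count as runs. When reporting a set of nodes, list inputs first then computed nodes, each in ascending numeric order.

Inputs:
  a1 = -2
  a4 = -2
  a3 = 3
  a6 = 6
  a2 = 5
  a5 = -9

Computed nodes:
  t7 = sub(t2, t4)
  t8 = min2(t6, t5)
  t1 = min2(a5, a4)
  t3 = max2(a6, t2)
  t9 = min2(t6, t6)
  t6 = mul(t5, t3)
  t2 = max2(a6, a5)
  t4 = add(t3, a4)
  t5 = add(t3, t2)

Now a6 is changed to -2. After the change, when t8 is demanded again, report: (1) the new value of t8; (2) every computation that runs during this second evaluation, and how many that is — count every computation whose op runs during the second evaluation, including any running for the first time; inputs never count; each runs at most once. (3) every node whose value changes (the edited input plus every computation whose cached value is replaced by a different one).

First evaluation (everything demanded from the output):
  t2 = max2(6, -9) = 6
  t3 = max2(6, 6) = 6
  t5 = add(6, 6) = 12
  t6 = mul(12, 6) = 72
  t8 = min2(72, 12) = 12

Propagation after the edit:
  t2: runs — a6 6->-2; result -2.
  t3: runs — a6 6->-2; t2 6->-2; result -2.
  t5: runs — t3 6->-2; t2 6->-2; result -4.
  t6: runs — t5 12->-4; t3 6->-2; result 8.
  t8: runs — t6 72->8; t5 12->-4; result -4.

New value of t8: -4.
Computations that run: t2, t3, t5, t6, t8 — 5 in total.
Values that change: a6, t2, t3, t5, t6, t8.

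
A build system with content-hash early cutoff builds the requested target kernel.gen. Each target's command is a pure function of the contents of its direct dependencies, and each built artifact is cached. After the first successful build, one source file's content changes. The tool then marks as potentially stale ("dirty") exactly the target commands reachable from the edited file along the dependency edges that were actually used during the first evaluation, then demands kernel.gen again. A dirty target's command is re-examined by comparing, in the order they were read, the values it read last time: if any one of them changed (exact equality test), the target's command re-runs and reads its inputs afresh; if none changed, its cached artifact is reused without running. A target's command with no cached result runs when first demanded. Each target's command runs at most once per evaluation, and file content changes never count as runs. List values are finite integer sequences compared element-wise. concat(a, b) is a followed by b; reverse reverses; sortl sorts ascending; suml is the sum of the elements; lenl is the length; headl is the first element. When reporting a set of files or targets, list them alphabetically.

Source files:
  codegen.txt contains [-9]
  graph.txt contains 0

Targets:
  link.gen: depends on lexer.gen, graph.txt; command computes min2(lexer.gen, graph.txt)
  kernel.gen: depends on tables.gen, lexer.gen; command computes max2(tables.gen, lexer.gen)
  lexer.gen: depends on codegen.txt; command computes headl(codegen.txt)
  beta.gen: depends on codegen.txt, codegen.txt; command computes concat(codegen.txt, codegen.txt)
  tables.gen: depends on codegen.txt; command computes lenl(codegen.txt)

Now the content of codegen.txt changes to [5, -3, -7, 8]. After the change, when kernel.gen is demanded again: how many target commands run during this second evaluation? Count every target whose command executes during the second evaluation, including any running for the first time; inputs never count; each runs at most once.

Target commands that run: kernel.gen, lexer.gen, tables.gen — 3 in total.

First evaluation (everything demanded from the output):
  lexer.gen = headl([-9]) = -9
  tables.gen = lenl([-9]) = 1
  kernel.gen = max2(1, -9) = 1

Propagation after the edit:
  lexer.gen: runs — codegen.txt [-9]->[5, -3, -7, 8]; result 5.
  tables.gen: runs — codegen.txt [-9]->[5, -3, -7, 8]; result 4.
  kernel.gen: runs — tables.gen 1->4; lexer.gen -9->5; result 5.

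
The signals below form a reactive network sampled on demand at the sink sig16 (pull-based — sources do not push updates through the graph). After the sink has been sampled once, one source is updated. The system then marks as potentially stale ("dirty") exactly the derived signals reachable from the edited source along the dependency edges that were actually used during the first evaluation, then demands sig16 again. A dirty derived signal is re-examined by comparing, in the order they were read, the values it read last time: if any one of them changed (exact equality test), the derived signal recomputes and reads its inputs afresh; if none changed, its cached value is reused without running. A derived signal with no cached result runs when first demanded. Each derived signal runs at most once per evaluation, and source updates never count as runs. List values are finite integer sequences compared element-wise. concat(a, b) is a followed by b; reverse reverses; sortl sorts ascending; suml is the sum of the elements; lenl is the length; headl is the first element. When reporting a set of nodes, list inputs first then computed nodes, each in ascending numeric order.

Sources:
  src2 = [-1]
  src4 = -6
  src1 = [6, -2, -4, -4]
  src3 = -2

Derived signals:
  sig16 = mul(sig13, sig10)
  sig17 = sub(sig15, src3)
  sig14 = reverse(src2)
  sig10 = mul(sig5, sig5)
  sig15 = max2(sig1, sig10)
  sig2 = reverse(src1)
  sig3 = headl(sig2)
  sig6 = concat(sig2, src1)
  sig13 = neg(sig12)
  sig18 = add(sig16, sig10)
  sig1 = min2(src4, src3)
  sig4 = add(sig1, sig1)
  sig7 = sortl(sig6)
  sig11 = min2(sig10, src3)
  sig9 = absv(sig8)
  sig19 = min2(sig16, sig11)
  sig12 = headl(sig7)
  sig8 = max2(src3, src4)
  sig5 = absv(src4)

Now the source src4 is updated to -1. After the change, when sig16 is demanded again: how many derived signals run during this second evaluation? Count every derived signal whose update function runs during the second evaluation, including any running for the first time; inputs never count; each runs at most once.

Run set: sig5, sig10, sig16 (3 run).

Initial pass — values computed on the first demand:
  sig2 = reverse([6, -2, -4, -4]) = [-4, -4, -2, 6]
  sig5 = absv(-6) = 6
  sig6 = concat([-4, -4, -2, 6], [6, -2, -4, -4]) = [-4, -4, -2, 6, 6, -2, -4, -4]
  sig7 = sortl([-4, -4, -2, 6, 6, -2, -4, -4]) = [-4, -4, -4, -4, -2, -2, 6, 6]
  sig10 = mul(6, 6) = 36
  sig12 = headl([-4, -4, -4, -4, -2, -2, 6, 6]) = -4
  sig13 = neg(-4) = 4
  sig16 = mul(4, 36) = 144

Second demand — change propagation:
  sig5: re-runs because src4 -6->-1; new result 1.
  sig10: re-runs because sig5 6->1; sig5 6->1; new result 1.
  sig16: re-runs because sig10 36->1; new result 4.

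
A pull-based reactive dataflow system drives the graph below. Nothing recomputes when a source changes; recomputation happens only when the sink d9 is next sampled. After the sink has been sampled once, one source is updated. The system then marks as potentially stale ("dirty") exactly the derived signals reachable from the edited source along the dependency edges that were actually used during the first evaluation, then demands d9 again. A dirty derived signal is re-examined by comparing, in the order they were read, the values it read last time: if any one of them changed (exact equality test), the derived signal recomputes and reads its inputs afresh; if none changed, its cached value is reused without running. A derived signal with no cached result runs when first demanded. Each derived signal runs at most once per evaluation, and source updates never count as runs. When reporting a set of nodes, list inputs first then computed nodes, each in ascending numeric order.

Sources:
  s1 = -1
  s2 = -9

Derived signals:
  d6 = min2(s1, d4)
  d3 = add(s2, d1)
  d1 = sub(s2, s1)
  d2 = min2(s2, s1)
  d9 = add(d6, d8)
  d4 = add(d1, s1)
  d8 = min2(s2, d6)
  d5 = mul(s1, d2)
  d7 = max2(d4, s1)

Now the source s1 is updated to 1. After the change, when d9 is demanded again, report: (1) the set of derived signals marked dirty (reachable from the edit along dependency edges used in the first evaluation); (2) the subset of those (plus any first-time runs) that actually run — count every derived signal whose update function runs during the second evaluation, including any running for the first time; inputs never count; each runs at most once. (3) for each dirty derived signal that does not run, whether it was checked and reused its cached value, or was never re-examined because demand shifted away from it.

Marked dirty: d1, d4, d6, d8, d9.
Derived signals that run: d1, d4, d6 — 3 in total.
Checked but reused from cache: d8, d9.
Key observation: the cutoff stops propagation at d8 — its inputs' values are unchanged, so it reuses its cache.

First evaluation (everything demanded from the output):
  d1 = sub(-9, -1) = -8
  d4 = add(-8, -1) = -9
  d6 = min2(-1, -9) = -9
  d8 = min2(-9, -9) = -9
  d9 = add(-9, -9) = -18

Propagation after the edit:
  d1: runs — s1 -1->1; result -10.
  d4: runs — d1 -8->-10; s1 -1->1; result -9 (same value as before).
  d6: runs — s1 -1->1; result -9 (same value as before).
  d8: checked — values it read are unchanged (s2 unchanged, d6 unchanged); reused cached -9 without running.
  d9: checked — values it read are unchanged (d6 unchanged, d8 unchanged); reused cached -18 without running.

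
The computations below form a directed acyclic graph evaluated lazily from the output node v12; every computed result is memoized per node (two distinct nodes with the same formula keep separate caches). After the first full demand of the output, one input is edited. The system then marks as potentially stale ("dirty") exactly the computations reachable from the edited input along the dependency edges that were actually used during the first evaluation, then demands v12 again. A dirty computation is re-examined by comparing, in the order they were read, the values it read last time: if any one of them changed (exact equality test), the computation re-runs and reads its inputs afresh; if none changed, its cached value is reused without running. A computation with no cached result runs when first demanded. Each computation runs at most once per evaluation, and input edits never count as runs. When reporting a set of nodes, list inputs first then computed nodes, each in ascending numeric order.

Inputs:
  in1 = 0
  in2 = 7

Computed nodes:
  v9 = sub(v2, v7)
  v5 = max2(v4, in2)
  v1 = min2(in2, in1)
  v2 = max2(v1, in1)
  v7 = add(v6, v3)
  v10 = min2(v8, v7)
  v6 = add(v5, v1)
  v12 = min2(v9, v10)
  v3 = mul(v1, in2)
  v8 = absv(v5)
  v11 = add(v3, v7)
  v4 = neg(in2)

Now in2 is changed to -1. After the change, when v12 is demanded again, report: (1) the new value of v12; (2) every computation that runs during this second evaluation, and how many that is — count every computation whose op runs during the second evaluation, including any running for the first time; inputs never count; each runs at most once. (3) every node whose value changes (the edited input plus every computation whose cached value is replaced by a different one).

Demanding v12 again yields -1.
11 computations run: v1, v2, v3, v4, v5, v6, v7, v8, v9, v10, v12.
The nodes whose values change: in2, v1, v3, v4, v5, v6, v7, v8, v9, v10, v12.

First demand of the output computes:
  v1 = min2(7, 0) = 0
  v2 = max2(0, 0) = 0
  v3 = mul(0, 7) = 0
  v4 = neg(7) = -7
  v5 = max2(-7, 7) = 7
  v6 = add(7, 0) = 7
  v7 = add(7, 0) = 7
  v8 = absv(7) = 7
  v9 = sub(0, 7) = -7
  v10 = min2(7, 7) = 7
  v12 = min2(-7, 7) = -7

After the edit, cleaning proceeds:
  v1: a read changed (in2 7->-1) — executes, giving -1.
  v2: a read changed (v1 0->-1) — executes, giving 0 — identical to its old value.
  v3: a read changed (v1 0->-1; in2 7->-1) — executes, giving 1.
  v4: a read changed (in2 7->-1) — executes, giving 1.
  v5: a read changed (v4 -7->1; in2 7->-1) — executes, giving 1.
  v6: a read changed (v5 7->1; v1 0->-1) — executes, giving 0.
  v7: a read changed (v6 7->0; v3 0->1) — executes, giving 1.
  v8: a read changed (v5 7->1) — executes, giving 1.
  v9: a read changed (v7 7->1) — executes, giving -1.
  v10: a read changed (v8 7->1; v7 7->1) — executes, giving 1.
  v12: a read changed (v9 -7->-1; v10 7->1) — executes, giving -1.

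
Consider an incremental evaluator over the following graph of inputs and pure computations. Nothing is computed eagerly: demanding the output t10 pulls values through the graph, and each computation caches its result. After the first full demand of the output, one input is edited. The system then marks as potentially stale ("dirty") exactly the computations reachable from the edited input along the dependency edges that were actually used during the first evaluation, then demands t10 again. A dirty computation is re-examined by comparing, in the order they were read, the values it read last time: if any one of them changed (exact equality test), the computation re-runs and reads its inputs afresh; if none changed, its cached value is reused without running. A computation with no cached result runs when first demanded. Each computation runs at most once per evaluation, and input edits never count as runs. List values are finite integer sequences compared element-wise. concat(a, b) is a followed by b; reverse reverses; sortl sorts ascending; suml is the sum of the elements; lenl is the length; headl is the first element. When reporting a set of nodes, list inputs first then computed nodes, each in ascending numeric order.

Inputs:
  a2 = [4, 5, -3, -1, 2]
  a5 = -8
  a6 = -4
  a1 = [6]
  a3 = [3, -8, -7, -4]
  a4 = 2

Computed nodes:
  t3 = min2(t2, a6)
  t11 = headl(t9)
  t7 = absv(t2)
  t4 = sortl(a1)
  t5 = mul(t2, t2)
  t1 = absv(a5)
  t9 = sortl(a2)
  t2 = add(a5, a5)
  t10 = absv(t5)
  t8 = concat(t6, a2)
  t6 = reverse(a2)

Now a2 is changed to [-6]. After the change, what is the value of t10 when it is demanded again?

t10 now evaluates to 256.
The important point: nothing the output needs ever reads a2, so the edit is invisible to it.

Initial pass — values computed on the first demand:
  t2 = add(-8, -8) = -16
  t5 = mul(-16, -16) = 256
  t10 = absv(256) = 256

Second demand — change propagation:
  no demanded computation ever read a2, so the edit dirties nothing and nothing runs.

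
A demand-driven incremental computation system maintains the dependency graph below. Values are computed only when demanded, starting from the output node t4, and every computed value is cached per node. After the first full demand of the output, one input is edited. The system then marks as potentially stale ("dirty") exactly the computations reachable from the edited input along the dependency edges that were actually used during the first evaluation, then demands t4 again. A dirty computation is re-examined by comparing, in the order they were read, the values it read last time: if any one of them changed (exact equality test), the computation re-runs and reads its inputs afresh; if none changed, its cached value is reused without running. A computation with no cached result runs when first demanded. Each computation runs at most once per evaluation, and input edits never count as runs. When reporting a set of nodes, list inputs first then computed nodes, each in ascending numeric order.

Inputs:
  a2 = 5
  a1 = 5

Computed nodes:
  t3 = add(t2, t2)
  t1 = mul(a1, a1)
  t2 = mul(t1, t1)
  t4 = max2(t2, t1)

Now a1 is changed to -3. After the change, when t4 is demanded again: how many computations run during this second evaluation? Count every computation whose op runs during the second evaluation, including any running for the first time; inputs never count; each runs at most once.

Computations that run: t1, t2, t4 — 3 in total.

First evaluation (everything demanded from the output):
  t1 = mul(5, 5) = 25
  t2 = mul(25, 25) = 625
  t4 = max2(625, 25) = 625

Propagation after the edit:
  t1: runs — a1 5->-3; a1 5->-3; result 9.
  t2: runs — t1 25->9; t1 25->9; result 81.
  t4: runs — t2 625->81; t1 25->9; result 81.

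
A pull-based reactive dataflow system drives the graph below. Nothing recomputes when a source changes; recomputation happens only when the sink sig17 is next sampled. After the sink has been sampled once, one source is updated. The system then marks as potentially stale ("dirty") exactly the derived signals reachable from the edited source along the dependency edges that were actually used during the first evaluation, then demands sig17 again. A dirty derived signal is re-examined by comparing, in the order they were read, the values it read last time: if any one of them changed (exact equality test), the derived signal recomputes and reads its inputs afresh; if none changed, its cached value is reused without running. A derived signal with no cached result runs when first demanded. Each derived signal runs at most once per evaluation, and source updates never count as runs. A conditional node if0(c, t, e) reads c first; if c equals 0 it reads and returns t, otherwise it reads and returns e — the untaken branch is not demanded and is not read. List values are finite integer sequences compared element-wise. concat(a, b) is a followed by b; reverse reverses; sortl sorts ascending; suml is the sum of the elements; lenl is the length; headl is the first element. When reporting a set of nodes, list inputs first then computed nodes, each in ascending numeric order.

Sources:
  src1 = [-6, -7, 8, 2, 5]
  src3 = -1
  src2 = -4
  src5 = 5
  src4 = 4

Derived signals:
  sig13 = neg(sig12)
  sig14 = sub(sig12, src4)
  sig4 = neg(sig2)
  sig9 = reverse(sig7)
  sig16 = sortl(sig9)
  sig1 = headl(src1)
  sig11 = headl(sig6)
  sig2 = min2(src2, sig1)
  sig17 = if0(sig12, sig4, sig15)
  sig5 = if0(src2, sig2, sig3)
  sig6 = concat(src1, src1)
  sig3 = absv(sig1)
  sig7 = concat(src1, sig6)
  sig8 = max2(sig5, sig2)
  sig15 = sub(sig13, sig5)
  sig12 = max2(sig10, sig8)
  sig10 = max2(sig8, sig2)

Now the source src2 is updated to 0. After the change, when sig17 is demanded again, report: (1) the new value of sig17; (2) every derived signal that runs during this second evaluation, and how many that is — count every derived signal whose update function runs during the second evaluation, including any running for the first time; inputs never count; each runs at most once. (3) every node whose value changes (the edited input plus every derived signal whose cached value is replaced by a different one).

First evaluation (everything demanded from the output):
  sig1 = headl([-6, -7, 8, 2, 5]) = -6
  sig2 = min2(-4, -6) = -6
  sig3 = absv(-6) = 6
  sig5 = if0(src2=-4 -> else branch sig3) = 6
  sig8 = max2(6, -6) = 6
  sig10 = max2(6, -6) = 6
  sig12 = max2(6, 6) = 6
  sig13 = neg(6) = -6
  sig15 = sub(-6, 6) = -12
  sig17 = if0(sig12=6 -> else branch sig15) = -12

Propagation after the edit:
  sig2: runs — src2 -4->0; result -6 (same value as before).
  sig5: runs — src2 -4->0; result -6.
  sig8: runs — sig5 6->-6; result -6.
  sig10: runs — sig8 6->-6; result -6.
  sig12: runs — sig10 6->-6; sig8 6->-6; result -6.
  sig13: runs — sig12 6->-6; result 6.
  sig15: runs — sig13 -6->6; sig5 6->-6; result 12.
  sig17: runs — sig12 6->-6; sig15 -12->12; result 12.

New value of sig17: 12.
Derived signals that run: sig2, sig5, sig8, sig10, sig12, sig13, sig15, sig17 — 8 in total.
Values that change: src2, sig5, sig8, sig10, sig12, sig13, sig15, sig17.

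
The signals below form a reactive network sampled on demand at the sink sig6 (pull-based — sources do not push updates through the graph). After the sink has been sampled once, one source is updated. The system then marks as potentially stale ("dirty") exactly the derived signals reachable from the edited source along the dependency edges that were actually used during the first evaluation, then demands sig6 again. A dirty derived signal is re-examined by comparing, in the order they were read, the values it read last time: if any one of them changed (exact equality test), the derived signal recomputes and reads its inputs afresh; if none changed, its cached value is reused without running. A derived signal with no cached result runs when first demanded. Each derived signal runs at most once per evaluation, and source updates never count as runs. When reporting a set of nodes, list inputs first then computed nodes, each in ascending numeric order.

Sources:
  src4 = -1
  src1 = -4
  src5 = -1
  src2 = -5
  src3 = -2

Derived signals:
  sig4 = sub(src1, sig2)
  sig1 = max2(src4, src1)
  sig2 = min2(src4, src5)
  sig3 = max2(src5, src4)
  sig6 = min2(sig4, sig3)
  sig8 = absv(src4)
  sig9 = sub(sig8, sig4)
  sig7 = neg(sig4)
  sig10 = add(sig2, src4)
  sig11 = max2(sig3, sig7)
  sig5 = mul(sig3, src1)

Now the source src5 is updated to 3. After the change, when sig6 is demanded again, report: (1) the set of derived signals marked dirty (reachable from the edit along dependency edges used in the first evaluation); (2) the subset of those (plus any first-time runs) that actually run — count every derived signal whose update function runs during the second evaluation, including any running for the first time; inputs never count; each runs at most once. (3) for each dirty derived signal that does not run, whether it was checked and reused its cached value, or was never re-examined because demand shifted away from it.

Dirty set: sig2, sig3, sig4, sig6.
Run set: sig2, sig3, sig6 (3 run).
Re-examined without running (cache reused): sig4.
The important point: at sig4 every value read last time is unchanged, so the dirty flag clears without a run.

Initial pass — values computed on the first demand:
  sig2 = min2(-1, -1) = -1
  sig3 = max2(-1, -1) = -1
  sig4 = sub(-4, -1) = -3
  sig6 = min2(-3, -1) = -3

Second demand — change propagation:
  sig2: re-runs because src5 -1->3; new result -1 (unchanged).
  sig3: re-runs because src5 -1->3; new result 3.
  sig4: re-examined; everything it read last time is the same (src1 unchanged, sig2 unchanged) — cache -3 kept, no run.
  sig6: re-runs because sig3 -1->3; new result -3 (unchanged).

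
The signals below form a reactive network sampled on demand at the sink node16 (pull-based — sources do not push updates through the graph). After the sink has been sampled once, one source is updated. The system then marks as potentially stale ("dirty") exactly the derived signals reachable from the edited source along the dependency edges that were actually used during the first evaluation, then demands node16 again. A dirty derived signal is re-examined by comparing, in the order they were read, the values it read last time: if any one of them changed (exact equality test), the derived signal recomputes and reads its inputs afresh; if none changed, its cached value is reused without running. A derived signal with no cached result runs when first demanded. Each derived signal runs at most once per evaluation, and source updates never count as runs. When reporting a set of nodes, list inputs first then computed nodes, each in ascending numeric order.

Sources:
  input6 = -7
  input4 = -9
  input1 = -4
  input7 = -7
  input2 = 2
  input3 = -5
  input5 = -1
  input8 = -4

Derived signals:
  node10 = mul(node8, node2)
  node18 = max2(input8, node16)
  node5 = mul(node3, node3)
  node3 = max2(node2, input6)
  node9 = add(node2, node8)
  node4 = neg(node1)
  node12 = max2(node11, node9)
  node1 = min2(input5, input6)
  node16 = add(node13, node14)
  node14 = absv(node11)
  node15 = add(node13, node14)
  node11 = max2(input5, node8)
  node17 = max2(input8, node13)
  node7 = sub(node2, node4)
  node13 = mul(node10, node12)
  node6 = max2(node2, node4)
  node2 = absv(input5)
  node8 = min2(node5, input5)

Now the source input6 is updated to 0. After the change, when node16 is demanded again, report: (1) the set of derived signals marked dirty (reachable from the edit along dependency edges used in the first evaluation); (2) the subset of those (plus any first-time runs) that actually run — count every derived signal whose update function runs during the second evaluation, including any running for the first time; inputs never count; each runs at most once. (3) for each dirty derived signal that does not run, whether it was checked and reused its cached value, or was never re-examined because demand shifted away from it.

Initial pass — values computed on the first demand:
  node2 = absv(-1) = 1
  node3 = max2(1, -7) = 1
  node5 = mul(1, 1) = 1
  node8 = min2(1, -1) = -1
  node9 = add(1, -1) = 0
  node10 = mul(-1, 1) = -1
  node11 = max2(-1, -1) = -1
  node12 = max2(-1, 0) = 0
  node13 = mul(-1, 0) = 0
  node14 = absv(-1) = 1
  node16 = add(0, 1) = 1

Second demand — change propagation:
  node3: re-runs because input6 -7->0; new result 1 (unchanged).
  node5: re-examined; everything it read last time is the same (node3 unchanged, node3 unchanged) — cache 1 kept, no run.
  node8: re-examined; everything it read last time is the same (node5 unchanged, input5 unchanged) — cache -1 kept, no run.
  node9: re-examined; everything it read last time is the same (node2 unchanged, node8 unchanged) — cache 0 kept, no run.
  node10: re-examined; everything it read last time is the same (node8 unchanged, node2 unchanged) — cache -1 kept, no run.
  node11: re-examined; everything it read last time is the same (input5 unchanged, node8 unchanged) — cache -1 kept, no run.
  node12: re-examined; everything it read last time is the same (node11 unchanged, node9 unchanged) — cache 0 kept, no run.
  node13: re-examined; everything it read last time is the same (node10 unchanged, node12 unchanged) — cache 0 kept, no run.
  node14: re-examined; everything it read last time is the same (node11 unchanged) — cache 1 kept, no run.
  node16: re-examined; everything it read last time is the same (node13 unchanged, node14 unchanged) — cache 1 kept, no run.

The important point: node3 recomputes to an identical value, and the output ends up unchanged.

Dirty set: node3, node5, node8, node9, node10, node11, node12, node13, node14, node16.
Run set: node3 (1 run).
Re-examined without running (cache reused): node5, node8, node9, node10, node11, node12, node13, node14, node16.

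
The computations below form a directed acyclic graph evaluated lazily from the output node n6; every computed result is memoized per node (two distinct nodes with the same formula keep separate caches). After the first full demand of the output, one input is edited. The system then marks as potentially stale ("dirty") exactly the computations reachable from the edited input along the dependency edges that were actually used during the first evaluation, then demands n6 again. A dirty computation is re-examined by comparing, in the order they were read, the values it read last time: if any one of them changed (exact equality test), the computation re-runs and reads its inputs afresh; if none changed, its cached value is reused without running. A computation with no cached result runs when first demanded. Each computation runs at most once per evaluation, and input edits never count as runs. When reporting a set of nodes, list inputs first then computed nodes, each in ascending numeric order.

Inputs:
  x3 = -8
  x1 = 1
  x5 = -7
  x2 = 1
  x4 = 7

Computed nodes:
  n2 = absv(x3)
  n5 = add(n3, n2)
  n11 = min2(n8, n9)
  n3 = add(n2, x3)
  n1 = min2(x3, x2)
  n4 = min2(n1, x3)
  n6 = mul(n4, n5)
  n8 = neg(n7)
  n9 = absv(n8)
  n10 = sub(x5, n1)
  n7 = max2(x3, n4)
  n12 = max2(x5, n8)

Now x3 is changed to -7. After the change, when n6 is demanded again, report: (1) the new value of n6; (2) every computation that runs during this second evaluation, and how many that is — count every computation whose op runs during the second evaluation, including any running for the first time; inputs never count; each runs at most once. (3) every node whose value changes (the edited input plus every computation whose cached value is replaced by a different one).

First demand of the output computes:
  n1 = min2(-8, 1) = -8
  n2 = absv(-8) = 8
  n3 = add(8, -8) = 0
  n4 = min2(-8, -8) = -8
  n5 = add(0, 8) = 8
  n6 = mul(-8, 8) = -64

After the edit, cleaning proceeds:
  n1: a read changed (x3 -8->-7) — executes, giving -7.
  n2: a read changed (x3 -8->-7) — executes, giving 7.
  n3: a read changed (n2 8->7; x3 -8->-7) — executes, giving 0 — identical to its old value.
  n4: a read changed (n1 -8->-7; x3 -8->-7) — executes, giving -7.
  n5: a read changed (n2 8->7) — executes, giving 7.
  n6: a read changed (n4 -8->-7; n5 8->7) — executes, giving -49.

Demanding n6 again yields -49.
6 computations run: n1, n2, n3, n4, n5, n6.
The nodes whose values change: x3, n1, n2, n4, n5, n6.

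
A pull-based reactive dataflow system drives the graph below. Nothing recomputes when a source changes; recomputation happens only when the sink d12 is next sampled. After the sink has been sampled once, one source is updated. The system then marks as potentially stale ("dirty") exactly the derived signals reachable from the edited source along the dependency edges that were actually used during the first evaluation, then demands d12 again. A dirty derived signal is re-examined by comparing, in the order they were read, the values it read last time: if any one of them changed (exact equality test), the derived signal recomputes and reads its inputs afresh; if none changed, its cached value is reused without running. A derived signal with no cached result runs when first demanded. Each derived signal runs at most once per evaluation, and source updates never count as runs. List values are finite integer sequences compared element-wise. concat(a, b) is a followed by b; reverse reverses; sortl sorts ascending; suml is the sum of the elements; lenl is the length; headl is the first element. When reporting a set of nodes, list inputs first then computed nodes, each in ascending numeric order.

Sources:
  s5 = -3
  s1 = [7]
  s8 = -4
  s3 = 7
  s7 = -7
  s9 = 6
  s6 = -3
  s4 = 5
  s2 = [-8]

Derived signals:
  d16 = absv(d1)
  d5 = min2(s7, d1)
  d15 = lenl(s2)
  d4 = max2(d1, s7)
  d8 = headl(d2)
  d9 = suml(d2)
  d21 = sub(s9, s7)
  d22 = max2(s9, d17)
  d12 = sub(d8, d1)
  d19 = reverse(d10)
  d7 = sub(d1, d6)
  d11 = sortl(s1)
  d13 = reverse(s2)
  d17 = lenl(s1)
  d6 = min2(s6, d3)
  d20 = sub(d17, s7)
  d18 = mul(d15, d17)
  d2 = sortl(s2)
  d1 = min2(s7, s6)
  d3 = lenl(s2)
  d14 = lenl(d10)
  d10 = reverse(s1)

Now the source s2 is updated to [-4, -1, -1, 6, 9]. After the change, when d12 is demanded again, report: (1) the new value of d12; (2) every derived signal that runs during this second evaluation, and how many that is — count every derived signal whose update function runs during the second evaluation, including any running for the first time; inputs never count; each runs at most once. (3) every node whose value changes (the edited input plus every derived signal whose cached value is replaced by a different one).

First evaluation (everything demanded from the output):
  d1 = min2(-7, -3) = -7
  d2 = sortl([-8]) = [-8]
  d8 = headl([-8]) = -8
  d12 = sub(-8, -7) = -1

Propagation after the edit:
  d2: runs — s2 [-8]->[-4, -1, -1, 6, 9]; result [-4, -1, -1, 6, 9].
  d8: runs — d2 [-8]->[-4, -1, -1, 6, 9]; result -4.
  d12: runs — d8 -8->-4; result 3.

New value of d12: 3.
Derived signals that run: d2, d8, d12 — 3 in total.
Values that change: s2, d2, d8, d12.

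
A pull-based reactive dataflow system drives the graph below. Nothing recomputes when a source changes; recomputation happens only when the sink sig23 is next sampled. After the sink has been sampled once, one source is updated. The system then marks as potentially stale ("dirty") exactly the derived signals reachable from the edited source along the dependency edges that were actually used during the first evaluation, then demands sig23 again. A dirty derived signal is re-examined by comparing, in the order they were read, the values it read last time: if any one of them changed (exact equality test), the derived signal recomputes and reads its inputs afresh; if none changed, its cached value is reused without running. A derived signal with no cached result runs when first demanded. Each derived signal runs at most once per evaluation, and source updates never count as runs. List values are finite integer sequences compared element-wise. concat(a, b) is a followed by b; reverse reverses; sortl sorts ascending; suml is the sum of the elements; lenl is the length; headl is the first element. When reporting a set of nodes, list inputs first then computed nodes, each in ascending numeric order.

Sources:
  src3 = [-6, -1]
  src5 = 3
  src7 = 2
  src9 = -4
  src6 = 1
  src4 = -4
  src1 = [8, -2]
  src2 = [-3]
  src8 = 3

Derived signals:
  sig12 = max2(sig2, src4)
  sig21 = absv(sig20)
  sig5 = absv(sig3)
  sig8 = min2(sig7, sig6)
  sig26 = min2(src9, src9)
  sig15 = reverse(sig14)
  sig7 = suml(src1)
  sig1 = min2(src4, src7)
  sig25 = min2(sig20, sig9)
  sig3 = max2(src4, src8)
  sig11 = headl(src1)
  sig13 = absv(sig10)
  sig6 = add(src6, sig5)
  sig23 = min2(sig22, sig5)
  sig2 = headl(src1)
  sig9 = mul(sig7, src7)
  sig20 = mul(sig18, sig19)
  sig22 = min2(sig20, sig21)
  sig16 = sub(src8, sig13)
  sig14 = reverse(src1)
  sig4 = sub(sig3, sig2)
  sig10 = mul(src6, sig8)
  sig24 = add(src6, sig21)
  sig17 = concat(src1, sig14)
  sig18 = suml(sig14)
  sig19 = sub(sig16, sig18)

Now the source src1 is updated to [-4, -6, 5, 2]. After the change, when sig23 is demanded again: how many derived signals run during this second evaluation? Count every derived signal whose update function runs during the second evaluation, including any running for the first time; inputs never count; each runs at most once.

Derived signals that run: sig7, sig8, sig10, sig13, sig14, sig16, sig18, sig19, sig20, sig21, sig22, sig23 — 12 in total.

First evaluation (everything demanded from the output):
  sig3 = max2(-4, 3) = 3
  sig5 = absv(3) = 3
  sig6 = add(1, 3) = 4
  sig7 = suml([8, -2]) = 6
  sig8 = min2(6, 4) = 4
  sig10 = mul(1, 4) = 4
  sig13 = absv(4) = 4
  sig14 = reverse([8, -2]) = [-2, 8]
  sig16 = sub(3, 4) = -1
  sig18 = suml([-2, 8]) = 6
  sig19 = sub(-1, 6) = -7
  sig20 = mul(6, -7) = -42
  sig21 = absv(-42) = 42
  sig22 = min2(-42, 42) = -42
  sig23 = min2(-42, 3) = -42

Propagation after the edit:
  sig7: runs — src1 [8, -2]->[-4, -6, 5, 2]; result -3.
  sig8: runs — sig7 6->-3; result -3.
  sig10: runs — sig8 4->-3; result -3.
  sig13: runs — sig10 4->-3; result 3.
  sig14: runs — src1 [8, -2]->[-4, -6, 5, 2]; result [2, 5, -6, -4].
  sig16: runs — sig13 4->3; result 0.
  sig18: runs — sig14 [-2, 8]->[2, 5, -6, -4]; result -3.
  sig19: runs — sig16 -1->0; sig18 6->-3; result 3.
  sig20: runs — sig18 6->-3; sig19 -7->3; result -9.
  sig21: runs — sig20 -42->-9; result 9.
  sig22: runs — sig20 -42->-9; sig21 42->9; result -9.
  sig23: runs — sig22 -42->-9; result -9.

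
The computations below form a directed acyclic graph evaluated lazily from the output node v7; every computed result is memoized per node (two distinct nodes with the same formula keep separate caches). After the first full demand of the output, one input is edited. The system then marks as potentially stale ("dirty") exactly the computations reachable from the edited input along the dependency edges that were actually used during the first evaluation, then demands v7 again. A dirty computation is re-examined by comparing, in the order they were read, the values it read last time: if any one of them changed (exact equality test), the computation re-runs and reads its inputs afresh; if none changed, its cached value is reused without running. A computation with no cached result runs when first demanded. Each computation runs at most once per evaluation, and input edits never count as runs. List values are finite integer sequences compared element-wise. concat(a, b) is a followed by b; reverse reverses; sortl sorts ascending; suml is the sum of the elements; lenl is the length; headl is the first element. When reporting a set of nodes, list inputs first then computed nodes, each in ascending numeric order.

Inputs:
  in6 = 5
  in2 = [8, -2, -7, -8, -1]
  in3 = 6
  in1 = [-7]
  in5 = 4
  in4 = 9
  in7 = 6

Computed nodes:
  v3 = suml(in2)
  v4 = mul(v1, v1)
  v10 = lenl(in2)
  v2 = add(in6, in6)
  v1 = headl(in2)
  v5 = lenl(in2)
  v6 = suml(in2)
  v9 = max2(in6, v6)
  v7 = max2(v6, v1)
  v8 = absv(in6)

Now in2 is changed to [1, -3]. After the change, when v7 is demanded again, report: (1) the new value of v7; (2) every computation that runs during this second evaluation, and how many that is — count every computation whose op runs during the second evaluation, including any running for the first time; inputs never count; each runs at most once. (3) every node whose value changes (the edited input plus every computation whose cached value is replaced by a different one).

Demanding v7 again yields 1.
3 computations run: v1, v6, v7.
The nodes whose values change: in2, v1, v6, v7.

First demand of the output computes:
  v1 = headl([8, -2, -7, -8, -1]) = 8
  v6 = suml([8, -2, -7, -8, -1]) = -10
  v7 = max2(-10, 8) = 8

After the edit, cleaning proceeds:
  v1: a read changed (in2 [8, -2, -7, -8, -1]->[1, -3]) — executes, giving 1.
  v6: a read changed (in2 [8, -2, -7, -8, -1]->[1, -3]) — executes, giving -2.
  v7: a read changed (v6 -10->-2; v1 8->1) — executes, giving 1.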